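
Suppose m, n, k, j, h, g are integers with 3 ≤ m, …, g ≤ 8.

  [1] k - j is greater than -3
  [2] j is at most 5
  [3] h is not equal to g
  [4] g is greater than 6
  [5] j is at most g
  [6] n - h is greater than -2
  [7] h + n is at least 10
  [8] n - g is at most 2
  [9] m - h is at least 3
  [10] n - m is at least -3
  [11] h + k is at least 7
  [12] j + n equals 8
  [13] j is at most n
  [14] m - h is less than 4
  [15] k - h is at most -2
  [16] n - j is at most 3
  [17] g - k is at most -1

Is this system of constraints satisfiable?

Constraints 8, 9, 10, 15, and 17 give h − k ≥ 2, k − g ≥ 1, g − n ≥ -2, n − m ≥ -3, m − h ≥ 3.
Adding all 5 inequalities: the left sides telescope to 0, and the right sides sum to 2 + 1 + (-2) + (-3) + 3 = 1. So 0 ≥ 1, which is false.

Unsatisfiable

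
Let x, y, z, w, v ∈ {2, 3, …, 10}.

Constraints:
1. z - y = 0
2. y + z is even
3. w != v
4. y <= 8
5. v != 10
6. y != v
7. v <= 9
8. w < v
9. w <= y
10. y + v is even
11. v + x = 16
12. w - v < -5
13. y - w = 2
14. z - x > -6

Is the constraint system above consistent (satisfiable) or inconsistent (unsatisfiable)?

Satisfiable

Try x = 8, y = 4, z = 4, w = 2, v = 8.
Check constraint 1: z - y = 0; constraint 11: v + x = 16; constraint 12: w - v = -6. The remaining constraints are straightforward to verify.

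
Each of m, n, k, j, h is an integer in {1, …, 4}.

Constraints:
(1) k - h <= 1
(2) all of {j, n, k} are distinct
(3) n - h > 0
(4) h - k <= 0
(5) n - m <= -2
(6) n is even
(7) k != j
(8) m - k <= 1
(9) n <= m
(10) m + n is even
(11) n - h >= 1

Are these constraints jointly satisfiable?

Unsatisfiable

Constraints 1, 5, 8, and 11 give k − m ≥ -1, m − n ≥ 2, n − h ≥ 1, h − k ≥ -1.
Adding all 4 inequalities: the left sides telescope to 0, and the right sides sum to (-1) + 2 + 1 + (-1) = 1. So 0 ≥ 1, which is false.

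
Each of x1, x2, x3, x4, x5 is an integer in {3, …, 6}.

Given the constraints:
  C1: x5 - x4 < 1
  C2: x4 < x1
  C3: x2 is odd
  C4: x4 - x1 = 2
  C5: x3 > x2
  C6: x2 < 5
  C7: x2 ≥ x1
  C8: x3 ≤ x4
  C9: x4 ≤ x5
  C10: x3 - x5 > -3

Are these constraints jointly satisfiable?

Unsatisfiable

Constraints 2, 5, 7, and 8 give x3 ≤ x4, x4 < x1, x1 ≤ x2, x2 < x3. Chaining: x3 ≤ x4 < x1 ≤ x2 < x3, which forces x3 < x3 — impossible.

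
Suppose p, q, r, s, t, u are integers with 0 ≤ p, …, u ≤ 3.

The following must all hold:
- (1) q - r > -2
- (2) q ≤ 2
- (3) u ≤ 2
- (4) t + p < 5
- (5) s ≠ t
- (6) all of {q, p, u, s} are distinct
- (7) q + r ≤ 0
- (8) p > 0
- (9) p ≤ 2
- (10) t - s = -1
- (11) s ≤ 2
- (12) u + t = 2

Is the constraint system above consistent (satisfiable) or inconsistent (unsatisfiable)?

Unsatisfiable

Constraints 2, 3, 9, and 11 confine each of q, p, u, s to the 3 values {0, …, 2} (the domain already gives each ≥ 0).
Constraint 6 requires all 4 of them to be distinct, but only 3 values are available — impossible by the pigeonhole principle.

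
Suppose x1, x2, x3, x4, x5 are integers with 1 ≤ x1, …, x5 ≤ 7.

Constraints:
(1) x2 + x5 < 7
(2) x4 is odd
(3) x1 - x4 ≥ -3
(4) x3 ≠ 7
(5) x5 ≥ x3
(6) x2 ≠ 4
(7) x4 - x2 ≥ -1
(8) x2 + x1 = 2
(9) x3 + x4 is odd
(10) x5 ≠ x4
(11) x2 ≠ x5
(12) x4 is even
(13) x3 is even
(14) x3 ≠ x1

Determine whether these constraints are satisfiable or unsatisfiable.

Unsatisfiable

Constraint 13 makes x3 even and constraint 12 makes x4 even, so x3 + x4 must be even. Constraint 9 says x3 + x4 is odd — contradiction.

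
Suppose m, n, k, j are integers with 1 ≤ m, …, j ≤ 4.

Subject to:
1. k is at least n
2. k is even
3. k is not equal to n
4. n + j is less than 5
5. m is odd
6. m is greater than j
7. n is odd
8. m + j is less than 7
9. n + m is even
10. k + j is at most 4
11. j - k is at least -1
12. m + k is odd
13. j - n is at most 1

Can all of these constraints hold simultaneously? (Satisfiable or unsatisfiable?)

Satisfiable

Setting (m, n, k, j) = (3, 1, 2, 2) satisfies everything: constraint 4: n + j = 3; constraint 8: m + j = 5, and the others follow.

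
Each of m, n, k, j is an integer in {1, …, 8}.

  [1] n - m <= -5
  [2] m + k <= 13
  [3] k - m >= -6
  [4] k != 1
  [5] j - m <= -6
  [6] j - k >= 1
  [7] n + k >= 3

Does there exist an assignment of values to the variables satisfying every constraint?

Constraints 3, 5, and 6 give m − j ≥ 6, j − k ≥ 1, k − m ≥ -6.
Adding all 3 inequalities: the left sides telescope to 0, and the right sides sum to 6 + 1 + (-6) = 1. So 0 ≥ 1, which is false.

Unsatisfiable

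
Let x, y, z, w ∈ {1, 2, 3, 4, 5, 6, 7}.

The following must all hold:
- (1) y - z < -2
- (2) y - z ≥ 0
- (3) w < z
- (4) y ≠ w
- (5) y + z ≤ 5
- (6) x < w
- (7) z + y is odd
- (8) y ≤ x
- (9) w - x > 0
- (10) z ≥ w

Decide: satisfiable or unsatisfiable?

Constraints 2, 3, 6, and 8 give w < z, z ≤ y, y ≤ x, x < w. Chaining: w < z ≤ y ≤ x < w, which forces w < w — impossible.

Unsatisfiable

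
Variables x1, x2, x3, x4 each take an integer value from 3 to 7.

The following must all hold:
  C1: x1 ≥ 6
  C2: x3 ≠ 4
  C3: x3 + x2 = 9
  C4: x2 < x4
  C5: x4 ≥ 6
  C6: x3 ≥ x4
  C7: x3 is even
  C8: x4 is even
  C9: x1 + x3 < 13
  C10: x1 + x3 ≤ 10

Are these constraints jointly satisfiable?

From constraint 1: x1 ≥ 6. From constraints 5 and 6: x3 ≥ x4 ≥ 6. Hence x1 + x3 ≥ 12. But constraint 10 requires x1 + x3 ≤ 10, and 10 < 12. Contradiction.

Unsatisfiable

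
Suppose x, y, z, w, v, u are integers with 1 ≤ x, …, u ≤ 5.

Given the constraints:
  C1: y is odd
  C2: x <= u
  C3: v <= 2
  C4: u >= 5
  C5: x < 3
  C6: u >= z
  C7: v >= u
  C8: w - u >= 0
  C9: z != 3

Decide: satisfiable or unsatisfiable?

Unsatisfiable

From constraints 4 and 7: v ≥ u and u ≥ 5, so v ≥ 5. From constraint 3: v ≤ 2. But 2 < 5, so no value of v works.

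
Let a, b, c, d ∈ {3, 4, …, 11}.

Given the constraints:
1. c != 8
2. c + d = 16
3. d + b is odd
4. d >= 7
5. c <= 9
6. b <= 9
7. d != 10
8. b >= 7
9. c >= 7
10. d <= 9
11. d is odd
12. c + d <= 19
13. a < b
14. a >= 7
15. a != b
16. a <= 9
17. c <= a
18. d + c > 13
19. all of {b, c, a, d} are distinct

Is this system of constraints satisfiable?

Constraints 4, 5, 6, 8, 9, 10, 14, and 16 confine each of b, c, a, d to the 3 values {7, …, 9}.
Constraint 19 requires all 4 of them to be distinct, but only 3 values are available — impossible by the pigeonhole principle.

Unsatisfiable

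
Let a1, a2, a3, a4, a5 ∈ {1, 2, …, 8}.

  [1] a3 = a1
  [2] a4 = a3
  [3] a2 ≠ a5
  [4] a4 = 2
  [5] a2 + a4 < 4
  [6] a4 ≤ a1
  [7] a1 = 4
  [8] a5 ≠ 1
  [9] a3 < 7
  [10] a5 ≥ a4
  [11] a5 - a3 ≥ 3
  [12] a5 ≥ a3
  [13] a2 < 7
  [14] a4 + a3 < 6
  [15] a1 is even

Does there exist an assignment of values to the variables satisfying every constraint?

Constraint 4 fixes a4 = 2 and constraint 7 fixes a1 = 4. Constraints 1 and 2 give a4 = a3 = a1, so a4 = a1. But 2 ≠ 4 — contradiction.

Unsatisfiable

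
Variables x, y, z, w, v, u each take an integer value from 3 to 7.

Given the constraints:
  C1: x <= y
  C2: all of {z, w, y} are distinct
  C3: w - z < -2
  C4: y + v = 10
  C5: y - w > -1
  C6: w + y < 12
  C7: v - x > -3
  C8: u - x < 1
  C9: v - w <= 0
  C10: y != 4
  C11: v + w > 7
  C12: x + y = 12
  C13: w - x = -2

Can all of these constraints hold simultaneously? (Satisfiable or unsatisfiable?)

Try x = 6, y = 6, z = 7, w = 4, v = 4, u = 4.
Check constraint 3: w - z = -3; constraint 4: y + v = 10; constraint 5: y - w = 2. The remaining constraints are straightforward to verify.

Satisfiable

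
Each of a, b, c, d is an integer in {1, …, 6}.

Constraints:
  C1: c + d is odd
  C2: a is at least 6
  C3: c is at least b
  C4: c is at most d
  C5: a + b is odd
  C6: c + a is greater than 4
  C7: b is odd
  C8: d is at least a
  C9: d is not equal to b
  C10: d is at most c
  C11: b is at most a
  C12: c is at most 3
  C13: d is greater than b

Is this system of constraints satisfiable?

From constraints 2 and 8: d ≥ a and a ≥ 6, so d ≥ 6. From constraints 10 and 12: d ≤ c and c ≤ 3, so d ≤ 3. But 3 < 6, so no value of d works.

Unsatisfiable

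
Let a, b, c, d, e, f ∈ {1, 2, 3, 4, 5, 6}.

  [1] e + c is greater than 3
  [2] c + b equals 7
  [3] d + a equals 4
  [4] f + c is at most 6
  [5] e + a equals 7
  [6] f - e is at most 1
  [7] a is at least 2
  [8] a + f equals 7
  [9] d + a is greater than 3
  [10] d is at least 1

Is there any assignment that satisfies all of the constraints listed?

Satisfiable

Take a = 2, b = 6, c = 1, d = 2, e = 5, f = 5. Then constraint 1: e + c = 6; constraint 2: c + b = 7, and every other listed constraint is also met.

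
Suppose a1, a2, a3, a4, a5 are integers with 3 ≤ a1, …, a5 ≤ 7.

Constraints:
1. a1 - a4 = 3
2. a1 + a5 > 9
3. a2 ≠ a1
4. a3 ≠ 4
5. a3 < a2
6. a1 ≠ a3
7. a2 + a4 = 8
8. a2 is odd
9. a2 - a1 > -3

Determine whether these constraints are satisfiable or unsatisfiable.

Satisfiable

Setting (a1, a2, a3, a4, a5) = (6, 5, 3, 3, 4) satisfies everything: constraint 1: a1 - a4 = 3; constraint 2: a1 + a5 = 10, and the others follow.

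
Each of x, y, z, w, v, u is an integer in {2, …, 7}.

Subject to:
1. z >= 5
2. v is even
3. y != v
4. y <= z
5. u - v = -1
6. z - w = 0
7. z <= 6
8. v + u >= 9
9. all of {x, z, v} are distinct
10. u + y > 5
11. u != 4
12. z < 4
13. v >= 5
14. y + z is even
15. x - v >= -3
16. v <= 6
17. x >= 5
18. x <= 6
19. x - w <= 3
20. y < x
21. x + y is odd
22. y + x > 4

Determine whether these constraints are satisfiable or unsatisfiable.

Constraints 1, 7, 13, 16, 17, and 18 confine each of x, z, v to the 2 values {5, 6}.
Constraint 9 requires all 3 of them to be distinct, but only 2 values are available — impossible by the pigeonhole principle.

Unsatisfiable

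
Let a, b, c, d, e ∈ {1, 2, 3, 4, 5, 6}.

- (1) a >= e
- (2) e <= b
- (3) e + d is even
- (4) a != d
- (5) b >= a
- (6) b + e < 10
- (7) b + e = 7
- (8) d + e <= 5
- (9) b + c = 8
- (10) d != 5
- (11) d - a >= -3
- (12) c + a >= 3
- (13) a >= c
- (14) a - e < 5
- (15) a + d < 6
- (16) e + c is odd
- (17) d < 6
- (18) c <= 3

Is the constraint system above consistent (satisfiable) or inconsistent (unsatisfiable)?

Take a = 4, b = 6, c = 2, d = 1, e = 1. Then constraint 6: b + e = 7; constraint 7: b + e = 7, and every other listed constraint is also met.

Satisfiable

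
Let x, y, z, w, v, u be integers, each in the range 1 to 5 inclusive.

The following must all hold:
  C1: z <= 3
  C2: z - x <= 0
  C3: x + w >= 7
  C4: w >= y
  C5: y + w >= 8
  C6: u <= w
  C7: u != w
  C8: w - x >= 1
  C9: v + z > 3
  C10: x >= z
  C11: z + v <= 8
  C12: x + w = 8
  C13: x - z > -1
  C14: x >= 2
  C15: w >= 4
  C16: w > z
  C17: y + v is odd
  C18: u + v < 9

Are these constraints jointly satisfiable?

Take x = 3, y = 4, z = 3, w = 5, v = 3, u = 3. Then constraint 2: z - x = 0; constraint 3: x + w = 8, and every other listed constraint is also met.

Satisfiable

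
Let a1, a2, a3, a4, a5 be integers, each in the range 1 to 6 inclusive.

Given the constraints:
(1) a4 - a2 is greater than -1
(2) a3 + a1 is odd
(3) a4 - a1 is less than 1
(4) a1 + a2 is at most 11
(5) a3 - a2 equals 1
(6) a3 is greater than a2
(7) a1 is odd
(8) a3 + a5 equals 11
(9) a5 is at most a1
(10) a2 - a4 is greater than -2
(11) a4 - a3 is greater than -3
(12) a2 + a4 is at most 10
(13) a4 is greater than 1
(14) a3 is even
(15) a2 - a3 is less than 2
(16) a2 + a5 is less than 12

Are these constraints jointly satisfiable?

Satisfiable

Setting (a1, a2, a3, a4, a5) = (5, 5, 6, 5, 5) satisfies everything: constraint 1: a4 - a2 = 0; constraint 3: a4 - a1 = 0; constraint 4: a1 + a2 = 10, and the others follow.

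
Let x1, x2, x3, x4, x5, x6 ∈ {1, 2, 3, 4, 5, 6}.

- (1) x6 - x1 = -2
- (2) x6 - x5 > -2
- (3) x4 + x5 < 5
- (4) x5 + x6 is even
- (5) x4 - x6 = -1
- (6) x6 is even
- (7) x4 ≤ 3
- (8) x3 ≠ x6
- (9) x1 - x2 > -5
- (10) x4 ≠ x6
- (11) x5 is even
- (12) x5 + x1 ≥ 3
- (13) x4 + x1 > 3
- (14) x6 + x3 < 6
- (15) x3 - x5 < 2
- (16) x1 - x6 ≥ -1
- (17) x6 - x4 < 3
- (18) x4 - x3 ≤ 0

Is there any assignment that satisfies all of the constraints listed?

Try x1 = 4, x2 = 6, x3 = 1, x4 = 1, x5 = 2, x6 = 2.
Check constraint 1: x6 - x1 = -2; constraint 2: x6 - x5 = 0. The remaining constraints are straightforward to verify.

Satisfiable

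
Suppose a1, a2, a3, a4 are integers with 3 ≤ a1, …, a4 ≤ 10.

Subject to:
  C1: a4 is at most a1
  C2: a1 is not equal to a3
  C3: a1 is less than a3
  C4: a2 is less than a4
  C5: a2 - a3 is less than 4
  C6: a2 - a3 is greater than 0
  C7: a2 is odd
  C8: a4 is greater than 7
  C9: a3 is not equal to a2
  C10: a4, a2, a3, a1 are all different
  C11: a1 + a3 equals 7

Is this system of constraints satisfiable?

Unsatisfiable

Constraints 1, 3, 4, and 6 give a2 < a4, a4 ≤ a1, a1 < a3, a3 < a2. Chaining: a2 < a4 ≤ a1 < a3 < a2, which forces a2 < a2 — impossible.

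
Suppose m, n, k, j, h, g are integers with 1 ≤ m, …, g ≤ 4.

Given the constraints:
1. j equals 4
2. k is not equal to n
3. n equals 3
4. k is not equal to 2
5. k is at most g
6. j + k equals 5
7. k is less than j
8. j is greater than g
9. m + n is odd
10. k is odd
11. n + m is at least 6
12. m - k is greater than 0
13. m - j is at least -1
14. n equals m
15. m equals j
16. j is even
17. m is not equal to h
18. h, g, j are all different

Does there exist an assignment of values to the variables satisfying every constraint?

Unsatisfiable

Constraint 3 fixes n = 3 and constraint 1 fixes j = 4. Constraints 14 and 15 give n = m = j, so n = j. But 3 ≠ 4 — contradiction.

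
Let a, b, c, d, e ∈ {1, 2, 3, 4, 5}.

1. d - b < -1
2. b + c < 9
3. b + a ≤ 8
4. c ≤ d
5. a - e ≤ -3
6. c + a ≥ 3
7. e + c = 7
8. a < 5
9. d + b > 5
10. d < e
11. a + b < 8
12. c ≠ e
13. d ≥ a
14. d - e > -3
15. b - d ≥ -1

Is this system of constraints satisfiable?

Satisfiable

Try a = 1, b = 5, c = 2, d = 3, e = 5.
Check constraint 1: d - b = -2; constraint 2: b + c = 7. The remaining constraints are straightforward to verify.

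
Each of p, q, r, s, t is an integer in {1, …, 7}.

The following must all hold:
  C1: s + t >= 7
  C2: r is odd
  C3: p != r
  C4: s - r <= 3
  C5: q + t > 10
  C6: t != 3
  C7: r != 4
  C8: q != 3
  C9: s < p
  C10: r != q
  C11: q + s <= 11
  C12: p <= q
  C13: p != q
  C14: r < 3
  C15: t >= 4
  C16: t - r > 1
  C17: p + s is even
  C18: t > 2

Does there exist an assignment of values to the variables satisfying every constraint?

Satisfiable

Take p = 6, q = 7, r = 1, s = 4, t = 5. Then constraint 1: s + t = 9; constraint 4: s - r = 3, and every other listed constraint is also met.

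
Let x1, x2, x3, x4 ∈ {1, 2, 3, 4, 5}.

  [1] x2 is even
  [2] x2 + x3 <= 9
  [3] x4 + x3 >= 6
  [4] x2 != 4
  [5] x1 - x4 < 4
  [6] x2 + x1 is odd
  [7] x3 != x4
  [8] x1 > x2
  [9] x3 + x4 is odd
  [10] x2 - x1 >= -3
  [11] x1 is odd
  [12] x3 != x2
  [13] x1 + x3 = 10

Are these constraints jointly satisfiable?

Try x1 = 5, x2 = 2, x3 = 5, x4 = 2.
Check constraint 2: x2 + x3 = 7; constraint 3: x4 + x3 = 7. The remaining constraints are straightforward to verify.

Satisfiable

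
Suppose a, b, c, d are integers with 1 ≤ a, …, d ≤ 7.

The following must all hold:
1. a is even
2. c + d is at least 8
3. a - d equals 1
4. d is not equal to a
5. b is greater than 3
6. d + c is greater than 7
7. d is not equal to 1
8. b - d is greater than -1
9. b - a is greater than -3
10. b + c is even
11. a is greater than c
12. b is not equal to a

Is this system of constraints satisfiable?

Satisfiable

Setting (a, b, c, d) = (6, 5, 5, 5) satisfies everything: constraint 2: c + d = 10; constraint 3: a - d = 1; constraint 6: d + c = 10, and the others follow.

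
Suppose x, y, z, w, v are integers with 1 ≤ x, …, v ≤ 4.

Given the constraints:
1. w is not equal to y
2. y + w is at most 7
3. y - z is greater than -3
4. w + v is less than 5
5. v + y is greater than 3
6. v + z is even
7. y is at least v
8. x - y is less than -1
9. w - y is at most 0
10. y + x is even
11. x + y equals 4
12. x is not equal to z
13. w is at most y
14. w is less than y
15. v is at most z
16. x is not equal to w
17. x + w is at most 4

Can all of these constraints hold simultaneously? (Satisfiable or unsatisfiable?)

Satisfiable

Setting (x, y, z, w, v) = (1, 3, 3, 2, 1) satisfies everything: constraint 2: y + w = 5; constraint 3: y - z = 0; constraint 4: w + v = 3, and the others follow.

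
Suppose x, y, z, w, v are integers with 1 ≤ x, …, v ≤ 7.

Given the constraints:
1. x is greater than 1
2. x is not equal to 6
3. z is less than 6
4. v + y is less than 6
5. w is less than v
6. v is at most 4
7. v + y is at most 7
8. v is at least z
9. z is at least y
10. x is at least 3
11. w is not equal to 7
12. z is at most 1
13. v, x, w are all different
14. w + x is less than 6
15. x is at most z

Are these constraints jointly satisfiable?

Unsatisfiable

From constraints 10 and 15: z ≥ x and x ≥ 3, so z ≥ 3. From constraint 12: z ≤ 1. But 1 < 3, so no value of z works.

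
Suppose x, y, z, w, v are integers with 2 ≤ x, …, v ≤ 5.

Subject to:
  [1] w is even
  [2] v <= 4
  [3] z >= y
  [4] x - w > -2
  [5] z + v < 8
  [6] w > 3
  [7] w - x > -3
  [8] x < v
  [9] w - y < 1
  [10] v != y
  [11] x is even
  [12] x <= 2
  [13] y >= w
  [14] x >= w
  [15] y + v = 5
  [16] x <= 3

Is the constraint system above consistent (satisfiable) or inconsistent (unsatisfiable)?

From constraint 6: w ≥ 4. From constraints 14 and 16: w ≤ x and x ≤ 3, so w ≤ 3. But 3 < 4, so no value of w works.

Unsatisfiable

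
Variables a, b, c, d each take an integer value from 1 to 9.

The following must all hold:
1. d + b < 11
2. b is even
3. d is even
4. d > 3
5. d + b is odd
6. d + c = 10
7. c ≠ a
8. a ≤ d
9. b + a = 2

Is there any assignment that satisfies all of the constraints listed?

Unsatisfiable

Constraint 3 makes d even and constraint 2 makes b even, so d + b must be even. Constraint 5 says d + b is odd — contradiction.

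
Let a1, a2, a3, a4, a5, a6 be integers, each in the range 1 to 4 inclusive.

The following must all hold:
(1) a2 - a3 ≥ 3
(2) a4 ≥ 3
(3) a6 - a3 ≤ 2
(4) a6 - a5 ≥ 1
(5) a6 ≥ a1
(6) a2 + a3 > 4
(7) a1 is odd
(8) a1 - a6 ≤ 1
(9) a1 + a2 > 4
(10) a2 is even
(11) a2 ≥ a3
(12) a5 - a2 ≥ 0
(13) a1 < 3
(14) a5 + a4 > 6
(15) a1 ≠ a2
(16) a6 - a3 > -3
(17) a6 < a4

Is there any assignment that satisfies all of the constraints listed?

Constraints 1, 3, 4, and 12 give a3 − a6 ≥ -2, a6 − a5 ≥ 1, a5 − a2 ≥ 0, a2 − a3 ≥ 3.
Adding all 4 inequalities: the left sides telescope to 0, and the right sides sum to (-2) + 1 + 0 + 3 = 2. So 0 ≥ 2, which is false.

Unsatisfiable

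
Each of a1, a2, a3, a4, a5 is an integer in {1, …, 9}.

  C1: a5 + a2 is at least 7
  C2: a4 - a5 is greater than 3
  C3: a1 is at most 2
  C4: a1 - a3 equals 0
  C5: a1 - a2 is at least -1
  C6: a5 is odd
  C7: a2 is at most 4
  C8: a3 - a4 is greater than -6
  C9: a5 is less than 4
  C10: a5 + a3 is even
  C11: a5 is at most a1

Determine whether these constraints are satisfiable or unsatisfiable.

From constraints 3 and 11: a5 ≤ a1 ≤ 2. From constraint 7: a2 ≤ 4. Hence a5 + a2 ≤ 6. But constraint 1 requires a5 + a2 ≥ 7, and 7 > 6. Contradiction.

Unsatisfiable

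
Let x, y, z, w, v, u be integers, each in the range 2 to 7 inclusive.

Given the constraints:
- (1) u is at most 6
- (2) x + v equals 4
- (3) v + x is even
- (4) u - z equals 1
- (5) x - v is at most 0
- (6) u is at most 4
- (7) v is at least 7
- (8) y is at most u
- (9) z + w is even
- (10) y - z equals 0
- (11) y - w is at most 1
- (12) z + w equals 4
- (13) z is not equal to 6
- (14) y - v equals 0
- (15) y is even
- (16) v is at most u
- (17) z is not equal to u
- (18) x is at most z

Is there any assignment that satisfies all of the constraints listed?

Unsatisfiable

From constraint 7: v ≥ 7. From constraints 1 and 16: v ≤ u and u ≤ 6, so v ≤ 6. But 6 < 7, so no value of v works.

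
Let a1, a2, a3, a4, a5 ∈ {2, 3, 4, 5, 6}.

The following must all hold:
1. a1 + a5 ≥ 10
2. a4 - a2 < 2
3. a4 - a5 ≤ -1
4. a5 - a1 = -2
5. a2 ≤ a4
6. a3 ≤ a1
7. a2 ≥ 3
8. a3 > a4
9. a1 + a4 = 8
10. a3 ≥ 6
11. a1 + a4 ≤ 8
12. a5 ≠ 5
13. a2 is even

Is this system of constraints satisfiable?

From constraints 6 and 10: a1 ≥ a3 ≥ 6. From constraints 5 and 7: a4 ≥ a2 ≥ 3. Hence a1 + a4 ≥ 9. But constraint 11 requires a1 + a4 ≤ 8, and 8 < 9. Contradiction.

Unsatisfiable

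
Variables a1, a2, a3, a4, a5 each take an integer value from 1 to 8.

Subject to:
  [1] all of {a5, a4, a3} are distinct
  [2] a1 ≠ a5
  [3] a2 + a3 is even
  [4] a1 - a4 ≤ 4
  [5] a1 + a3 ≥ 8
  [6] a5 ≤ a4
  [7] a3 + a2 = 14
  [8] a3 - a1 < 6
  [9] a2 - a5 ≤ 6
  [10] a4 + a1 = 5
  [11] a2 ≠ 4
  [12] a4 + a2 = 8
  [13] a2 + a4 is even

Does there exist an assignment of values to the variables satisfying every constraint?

Setting (a1, a2, a3, a4, a5) = (3, 6, 8, 2, 1) satisfies everything: constraint 4: a1 - a4 = 1; constraint 5: a1 + a3 = 11, and the others follow.

Satisfiable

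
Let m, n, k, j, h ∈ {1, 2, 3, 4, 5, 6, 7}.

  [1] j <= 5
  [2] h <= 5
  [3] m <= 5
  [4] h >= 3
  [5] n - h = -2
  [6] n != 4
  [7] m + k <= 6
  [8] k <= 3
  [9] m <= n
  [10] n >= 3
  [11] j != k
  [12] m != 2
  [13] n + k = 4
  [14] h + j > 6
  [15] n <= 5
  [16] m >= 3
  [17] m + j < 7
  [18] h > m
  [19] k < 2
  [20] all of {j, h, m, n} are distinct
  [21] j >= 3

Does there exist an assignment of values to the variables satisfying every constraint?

Constraints 1, 2, 3, 4, 10, 15, 16, and 21 confine each of j, h, m, n to the 3 values {3, …, 5}.
Constraint 20 requires all 4 of them to be distinct, but only 3 values are available — impossible by the pigeonhole principle.

Unsatisfiable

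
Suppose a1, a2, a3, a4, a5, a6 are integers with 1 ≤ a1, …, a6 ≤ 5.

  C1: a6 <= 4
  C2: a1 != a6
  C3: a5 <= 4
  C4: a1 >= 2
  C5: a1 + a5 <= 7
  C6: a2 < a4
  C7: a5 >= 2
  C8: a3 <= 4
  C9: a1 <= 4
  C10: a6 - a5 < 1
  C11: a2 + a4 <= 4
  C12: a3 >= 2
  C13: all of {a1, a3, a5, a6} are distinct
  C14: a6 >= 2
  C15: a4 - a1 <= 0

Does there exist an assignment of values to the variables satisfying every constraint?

Constraints 1, 3, 4, 7, 8, 9, 12, and 14 confine each of a1, a3, a5, a6 to the 3 values {2, …, 4}.
Constraint 13 requires all 4 of them to be distinct, but only 3 values are available — impossible by the pigeonhole principle.

Unsatisfiable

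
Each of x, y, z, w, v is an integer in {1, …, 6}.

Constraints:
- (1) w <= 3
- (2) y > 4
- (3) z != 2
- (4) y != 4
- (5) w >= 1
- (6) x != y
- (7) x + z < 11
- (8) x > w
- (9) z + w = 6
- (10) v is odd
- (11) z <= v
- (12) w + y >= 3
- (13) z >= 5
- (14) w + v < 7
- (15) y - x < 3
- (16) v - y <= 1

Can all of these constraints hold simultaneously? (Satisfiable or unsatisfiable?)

Try x = 3, y = 5, z = 5, w = 1, v = 5.
Check constraint 7: x + z = 8; constraint 9: z + w = 6. The remaining constraints are straightforward to verify.

Satisfiable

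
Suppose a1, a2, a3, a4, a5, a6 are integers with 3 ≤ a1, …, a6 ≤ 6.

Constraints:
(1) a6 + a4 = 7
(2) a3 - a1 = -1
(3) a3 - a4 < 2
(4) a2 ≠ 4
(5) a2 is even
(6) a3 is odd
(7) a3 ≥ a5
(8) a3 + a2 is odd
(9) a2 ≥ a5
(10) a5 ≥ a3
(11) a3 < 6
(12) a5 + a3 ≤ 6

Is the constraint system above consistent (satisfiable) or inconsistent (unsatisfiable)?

Satisfiable

The assignment a1 = 4, a2 = 6, a3 = 3, a4 = 4, a5 = 3, a6 = 3 works:
  constraint 1 holds since a6 + a4 = 7.
  constraint 2 holds since a3 - a1 = -1.
The rest check out directly.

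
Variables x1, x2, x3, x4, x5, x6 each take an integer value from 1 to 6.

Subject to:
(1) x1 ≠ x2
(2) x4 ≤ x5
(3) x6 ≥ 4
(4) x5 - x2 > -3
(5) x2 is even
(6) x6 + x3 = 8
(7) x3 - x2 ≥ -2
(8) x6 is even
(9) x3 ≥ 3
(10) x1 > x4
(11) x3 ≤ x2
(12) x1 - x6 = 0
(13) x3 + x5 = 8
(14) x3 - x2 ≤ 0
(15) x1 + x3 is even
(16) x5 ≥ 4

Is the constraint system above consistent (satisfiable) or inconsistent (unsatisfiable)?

Satisfiable

Take x1 = 4, x2 = 6, x3 = 4, x4 = 3, x5 = 4, x6 = 4. Then constraint 4: x5 - x2 = -2; constraint 6: x6 + x3 = 8, and every other listed constraint is also met.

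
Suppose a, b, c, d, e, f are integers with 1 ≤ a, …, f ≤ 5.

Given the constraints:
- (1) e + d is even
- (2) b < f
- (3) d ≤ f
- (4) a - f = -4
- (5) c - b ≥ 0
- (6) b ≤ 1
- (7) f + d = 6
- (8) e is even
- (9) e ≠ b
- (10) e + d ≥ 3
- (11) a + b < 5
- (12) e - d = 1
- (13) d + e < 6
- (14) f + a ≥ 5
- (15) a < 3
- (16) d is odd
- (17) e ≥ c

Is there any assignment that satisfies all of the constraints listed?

Constraint 8 makes e even and constraint 16 makes d odd, so e + d must be odd. Constraint 1 says e + d is even — contradiction.

Unsatisfiable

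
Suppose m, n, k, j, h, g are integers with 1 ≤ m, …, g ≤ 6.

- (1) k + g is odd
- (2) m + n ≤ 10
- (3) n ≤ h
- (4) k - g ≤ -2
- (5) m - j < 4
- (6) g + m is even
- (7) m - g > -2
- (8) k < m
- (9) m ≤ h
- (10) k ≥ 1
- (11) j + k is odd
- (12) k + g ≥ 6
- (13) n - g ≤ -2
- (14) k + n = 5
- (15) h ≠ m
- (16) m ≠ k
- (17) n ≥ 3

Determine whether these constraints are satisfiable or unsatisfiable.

Satisfiable

Take m = 5, n = 3, k = 2, j = 3, h = 6, g = 5. Then constraint 2: m + n = 8; constraint 4: k - g = -3; constraint 5: m - j = 2, and every other listed constraint is also met.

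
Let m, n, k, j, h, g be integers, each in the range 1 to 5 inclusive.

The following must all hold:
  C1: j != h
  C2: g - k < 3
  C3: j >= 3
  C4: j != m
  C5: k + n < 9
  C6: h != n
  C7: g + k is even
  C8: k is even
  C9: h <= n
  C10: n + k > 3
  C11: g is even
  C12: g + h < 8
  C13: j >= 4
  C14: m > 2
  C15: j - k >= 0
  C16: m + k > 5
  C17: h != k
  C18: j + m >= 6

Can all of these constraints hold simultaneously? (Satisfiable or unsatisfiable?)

Satisfiable

Setting (m, n, k, j, h, g) = (4, 4, 2, 5, 3, 4) satisfies everything: constraint 2: g - k = 2; constraint 5: k + n = 6; constraint 10: n + k = 6, and the others follow.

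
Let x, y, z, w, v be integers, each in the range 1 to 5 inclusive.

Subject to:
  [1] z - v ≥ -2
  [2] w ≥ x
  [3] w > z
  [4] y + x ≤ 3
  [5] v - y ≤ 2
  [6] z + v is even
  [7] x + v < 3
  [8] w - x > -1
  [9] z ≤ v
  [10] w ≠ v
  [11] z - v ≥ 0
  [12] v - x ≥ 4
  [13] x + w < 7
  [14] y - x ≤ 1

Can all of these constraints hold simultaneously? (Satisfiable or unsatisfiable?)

Unsatisfiable

Constraints 5, 12, and 14 give x − y ≥ -1, y − v ≥ -2, v − x ≥ 4.
Adding all 3 inequalities: the left sides telescope to 0, and the right sides sum to (-1) + (-2) + 4 = 1. So 0 ≥ 1, which is false.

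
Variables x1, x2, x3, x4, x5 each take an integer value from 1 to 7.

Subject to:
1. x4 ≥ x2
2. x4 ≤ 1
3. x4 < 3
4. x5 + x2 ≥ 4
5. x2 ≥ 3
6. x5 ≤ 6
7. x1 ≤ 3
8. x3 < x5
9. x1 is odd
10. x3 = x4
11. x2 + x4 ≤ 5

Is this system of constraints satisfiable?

Unsatisfiable

From constraint 5: x2 ≥ 3. From constraints 1 and 2: x2 ≤ x4 and x4 ≤ 1, so x2 ≤ 1. But 1 < 3, so no value of x2 works.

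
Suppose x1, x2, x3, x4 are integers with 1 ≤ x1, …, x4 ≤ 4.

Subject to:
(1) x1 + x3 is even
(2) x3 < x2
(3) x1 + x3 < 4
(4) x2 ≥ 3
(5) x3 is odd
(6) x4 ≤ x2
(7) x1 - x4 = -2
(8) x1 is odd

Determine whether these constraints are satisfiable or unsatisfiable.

Satisfiable

Try x1 = 1, x2 = 4, x3 = 1, x4 = 3.
Check constraint 3: x1 + x3 = 2; constraint 7: x1 - x4 = -2. The remaining constraints are straightforward to verify.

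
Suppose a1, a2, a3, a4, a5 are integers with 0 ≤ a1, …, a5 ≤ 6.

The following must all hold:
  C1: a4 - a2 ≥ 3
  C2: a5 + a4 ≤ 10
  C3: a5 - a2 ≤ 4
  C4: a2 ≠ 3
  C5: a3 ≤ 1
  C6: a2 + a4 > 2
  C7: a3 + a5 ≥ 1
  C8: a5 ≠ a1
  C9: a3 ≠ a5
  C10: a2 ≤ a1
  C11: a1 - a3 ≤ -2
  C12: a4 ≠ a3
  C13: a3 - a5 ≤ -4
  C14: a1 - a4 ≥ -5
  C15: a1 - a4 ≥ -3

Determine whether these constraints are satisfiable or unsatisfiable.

Unsatisfiable

Constraints 1, 3, 11, 13, and 15 give a1 − a4 ≥ -3, a4 − a2 ≥ 3, a2 − a5 ≥ -4, a5 − a3 ≥ 4, a3 − a1 ≥ 2.
Adding all 5 inequalities: the left sides telescope to 0, and the right sides sum to (-3) + 3 + (-4) + 4 + 2 = 2. So 0 ≥ 2, which is false.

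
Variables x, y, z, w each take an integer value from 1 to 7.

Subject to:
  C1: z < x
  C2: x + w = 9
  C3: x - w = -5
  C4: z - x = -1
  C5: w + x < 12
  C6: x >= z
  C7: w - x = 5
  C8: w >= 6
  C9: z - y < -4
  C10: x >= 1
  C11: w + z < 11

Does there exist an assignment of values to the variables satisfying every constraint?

Try x = 2, y = 7, z = 1, w = 7.
Check constraint 2: x + w = 9; constraint 3: x - w = -5; constraint 4: z - x = -1. The remaining constraints are straightforward to verify.

Satisfiable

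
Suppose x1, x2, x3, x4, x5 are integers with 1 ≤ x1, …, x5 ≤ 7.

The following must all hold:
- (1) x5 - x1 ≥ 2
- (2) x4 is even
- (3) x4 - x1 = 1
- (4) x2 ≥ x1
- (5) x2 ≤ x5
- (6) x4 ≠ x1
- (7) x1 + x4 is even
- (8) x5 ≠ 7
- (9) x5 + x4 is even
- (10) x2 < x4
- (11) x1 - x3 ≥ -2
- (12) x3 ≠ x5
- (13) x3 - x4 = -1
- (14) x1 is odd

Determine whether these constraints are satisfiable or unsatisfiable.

Unsatisfiable

Constraint 14 makes x1 odd and constraint 2 makes x4 even, so x1 + x4 must be odd. Constraint 7 says x1 + x4 is even — contradiction.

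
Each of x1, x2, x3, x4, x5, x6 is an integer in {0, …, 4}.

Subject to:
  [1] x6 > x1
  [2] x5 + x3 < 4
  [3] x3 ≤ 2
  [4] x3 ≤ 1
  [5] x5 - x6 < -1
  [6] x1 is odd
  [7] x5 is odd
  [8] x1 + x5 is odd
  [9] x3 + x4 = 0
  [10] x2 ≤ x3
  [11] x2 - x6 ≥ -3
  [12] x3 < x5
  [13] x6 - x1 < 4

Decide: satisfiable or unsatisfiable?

Constraint 6 makes x1 odd and constraint 7 makes x5 odd, so x1 + x5 must be even. Constraint 8 says x1 + x5 is odd — contradiction.

Unsatisfiable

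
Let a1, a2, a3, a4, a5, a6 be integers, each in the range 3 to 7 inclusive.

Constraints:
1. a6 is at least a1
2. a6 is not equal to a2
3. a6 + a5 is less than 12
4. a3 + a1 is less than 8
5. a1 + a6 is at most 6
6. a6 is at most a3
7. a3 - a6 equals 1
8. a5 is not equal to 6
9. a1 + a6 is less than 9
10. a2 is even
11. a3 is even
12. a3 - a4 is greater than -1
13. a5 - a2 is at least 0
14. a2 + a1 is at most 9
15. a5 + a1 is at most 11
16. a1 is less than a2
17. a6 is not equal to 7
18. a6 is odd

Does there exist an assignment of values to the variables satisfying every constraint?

Satisfiable

One satisfying assignment is a1 = 3, a2 = 6, a3 = 4, a4 = 3, a5 = 7, a6 = 3.
For the less obvious constraints — constraint 3: a6 + a5 = 10; constraint 4: a3 + a1 = 7; constraint 5: a1 + a6 = 6 — and the others hold by inspection.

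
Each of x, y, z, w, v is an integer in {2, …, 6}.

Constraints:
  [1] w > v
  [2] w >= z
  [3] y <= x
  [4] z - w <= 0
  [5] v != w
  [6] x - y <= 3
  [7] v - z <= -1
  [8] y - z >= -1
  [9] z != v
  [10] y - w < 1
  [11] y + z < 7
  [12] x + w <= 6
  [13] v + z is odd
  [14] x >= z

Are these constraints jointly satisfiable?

One satisfying assignment is x = 3, y = 3, z = 3, w = 3, v = 2.
For the less obvious constraints — constraint 4: z - w = 0; constraint 6: x - y = 0 — and the others hold by inspection.

Satisfiable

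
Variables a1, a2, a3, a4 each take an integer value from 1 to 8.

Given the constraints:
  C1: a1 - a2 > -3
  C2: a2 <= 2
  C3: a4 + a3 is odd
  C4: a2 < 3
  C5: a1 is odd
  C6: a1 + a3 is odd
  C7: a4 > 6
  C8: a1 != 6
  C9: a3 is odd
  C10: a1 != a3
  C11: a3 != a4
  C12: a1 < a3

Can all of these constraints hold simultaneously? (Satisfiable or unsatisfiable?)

Constraint 5 makes a1 odd and constraint 9 makes a3 odd, so a1 + a3 must be even. Constraint 6 says a1 + a3 is odd — contradiction.

Unsatisfiable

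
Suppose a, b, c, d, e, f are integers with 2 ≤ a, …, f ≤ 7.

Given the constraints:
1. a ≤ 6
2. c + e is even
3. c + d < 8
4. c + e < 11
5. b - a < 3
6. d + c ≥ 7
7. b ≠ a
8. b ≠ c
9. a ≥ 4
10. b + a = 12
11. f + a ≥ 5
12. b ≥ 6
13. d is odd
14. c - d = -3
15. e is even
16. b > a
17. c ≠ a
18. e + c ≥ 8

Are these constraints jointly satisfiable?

Satisfiable

Try a = 5, b = 7, c = 2, d = 5, e = 6, f = 2.
Check constraint 3: c + d = 7; constraint 4: c + e = 8; constraint 5: b - a = 2. The remaining constraints are straightforward to verify.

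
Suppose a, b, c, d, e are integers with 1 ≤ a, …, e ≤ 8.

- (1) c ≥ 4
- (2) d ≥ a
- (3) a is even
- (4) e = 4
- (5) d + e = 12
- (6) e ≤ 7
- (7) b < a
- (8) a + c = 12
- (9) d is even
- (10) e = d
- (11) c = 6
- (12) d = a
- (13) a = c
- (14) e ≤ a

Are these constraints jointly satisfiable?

Constraint 4 fixes e = 4 and constraint 11 fixes c = 6. Constraints 10, 12, and 13 give e = d = a = c, so e = c. But 4 ≠ 6 — contradiction.

Unsatisfiable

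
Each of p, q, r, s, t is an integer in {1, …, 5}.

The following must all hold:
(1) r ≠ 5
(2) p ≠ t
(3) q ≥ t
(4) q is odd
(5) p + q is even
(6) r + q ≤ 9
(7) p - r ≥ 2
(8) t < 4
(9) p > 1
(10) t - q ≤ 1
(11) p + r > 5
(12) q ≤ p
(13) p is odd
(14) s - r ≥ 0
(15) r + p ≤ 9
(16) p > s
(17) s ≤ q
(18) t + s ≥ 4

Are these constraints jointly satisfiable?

Satisfiable

One satisfying assignment is p = 5, q = 5, r = 3, s = 4, t = 3.
For the less obvious constraints — constraint 6: r + q = 8; constraint 7: p - r = 2 — and the others hold by inspection.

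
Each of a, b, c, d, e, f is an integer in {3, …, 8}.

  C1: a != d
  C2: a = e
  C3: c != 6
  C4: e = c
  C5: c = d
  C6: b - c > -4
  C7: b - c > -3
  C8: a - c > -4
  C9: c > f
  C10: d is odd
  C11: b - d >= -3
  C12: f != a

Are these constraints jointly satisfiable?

Unsatisfiable

From constraints 2, 4, and 5, a = e = c = d, so a = d. But constraint 1 says a ≠ d. Contradiction.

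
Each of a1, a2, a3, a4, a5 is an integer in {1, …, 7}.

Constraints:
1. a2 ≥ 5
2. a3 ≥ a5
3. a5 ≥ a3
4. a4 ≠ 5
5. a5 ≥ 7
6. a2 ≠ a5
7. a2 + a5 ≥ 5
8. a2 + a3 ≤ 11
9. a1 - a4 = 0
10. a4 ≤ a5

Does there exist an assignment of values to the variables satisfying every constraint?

From constraint 1: a2 ≥ 5. From constraints 2 and 5: a3 ≥ a5 ≥ 7. Hence a2 + a3 ≥ 12. But constraint 8 requires a2 + a3 ≤ 11, and 11 < 12. Contradiction.

Unsatisfiable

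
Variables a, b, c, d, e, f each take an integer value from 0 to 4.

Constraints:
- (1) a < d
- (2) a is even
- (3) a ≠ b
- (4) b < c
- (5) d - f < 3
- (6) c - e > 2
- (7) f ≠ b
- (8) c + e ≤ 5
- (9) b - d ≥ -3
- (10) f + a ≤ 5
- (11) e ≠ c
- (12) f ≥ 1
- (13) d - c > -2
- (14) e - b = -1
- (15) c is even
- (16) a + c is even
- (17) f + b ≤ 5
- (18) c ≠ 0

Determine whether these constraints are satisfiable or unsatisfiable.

Satisfiable

Take a = 0, b = 2, c = 4, d = 4, e = 1, f = 3. Then constraint 5: d - f = 1; constraint 6: c - e = 3; constraint 8: c + e = 5, and every other listed constraint is also met.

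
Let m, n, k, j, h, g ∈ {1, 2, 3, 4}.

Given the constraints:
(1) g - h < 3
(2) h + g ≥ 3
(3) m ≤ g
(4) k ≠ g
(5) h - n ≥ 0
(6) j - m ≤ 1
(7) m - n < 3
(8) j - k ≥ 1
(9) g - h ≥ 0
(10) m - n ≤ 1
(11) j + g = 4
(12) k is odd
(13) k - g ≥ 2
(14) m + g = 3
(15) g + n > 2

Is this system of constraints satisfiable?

Constraints 5, 6, 8, 9, 10, and 13 give g − h ≥ 0, h − n ≥ 0, n − m ≥ -1, m − j ≥ -1, j − k ≥ 1, k − g ≥ 2.
Adding all 6 inequalities: the left sides telescope to 0, and the right sides sum to 0 + 0 + (-1) + (-1) + 1 + 2 = 1. So 0 ≥ 1, which is false.

Unsatisfiable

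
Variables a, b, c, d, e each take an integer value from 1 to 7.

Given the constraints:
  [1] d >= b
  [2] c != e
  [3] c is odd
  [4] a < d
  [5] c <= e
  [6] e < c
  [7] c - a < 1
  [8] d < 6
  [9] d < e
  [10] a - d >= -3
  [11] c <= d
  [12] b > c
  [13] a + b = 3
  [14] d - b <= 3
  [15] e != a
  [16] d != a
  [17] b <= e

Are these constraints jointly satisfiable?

Constraints 1, 6, 9, and 12 give e < c, c < b, b ≤ d, d < e. Chaining: e < c < b ≤ d < e, which forces e < e — impossible.

Unsatisfiable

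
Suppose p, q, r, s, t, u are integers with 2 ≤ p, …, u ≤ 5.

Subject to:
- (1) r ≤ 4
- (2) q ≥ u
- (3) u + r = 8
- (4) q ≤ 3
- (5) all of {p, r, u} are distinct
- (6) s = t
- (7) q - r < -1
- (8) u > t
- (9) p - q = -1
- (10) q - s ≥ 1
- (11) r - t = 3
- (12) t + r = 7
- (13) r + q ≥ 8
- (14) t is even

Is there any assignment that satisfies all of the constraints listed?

Unsatisfiable

From constraints 2 and 4: u ≤ q ≤ 3. From constraint 1: r ≤ 4. Hence u + r ≤ 7. But constraint 3 requires u + r = 8, and 8 > 7. Contradiction.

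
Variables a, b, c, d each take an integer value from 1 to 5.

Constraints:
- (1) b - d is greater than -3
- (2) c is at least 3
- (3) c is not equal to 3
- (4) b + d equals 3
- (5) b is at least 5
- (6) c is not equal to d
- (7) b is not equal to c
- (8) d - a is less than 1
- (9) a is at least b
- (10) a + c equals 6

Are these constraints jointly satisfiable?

Unsatisfiable

From constraints 5 and 9: a ≥ b ≥ 5. From constraint 2: c ≥ 3. Hence a + c ≥ 8. But constraint 10 requires a + c = 6, and 6 < 8. Contradiction.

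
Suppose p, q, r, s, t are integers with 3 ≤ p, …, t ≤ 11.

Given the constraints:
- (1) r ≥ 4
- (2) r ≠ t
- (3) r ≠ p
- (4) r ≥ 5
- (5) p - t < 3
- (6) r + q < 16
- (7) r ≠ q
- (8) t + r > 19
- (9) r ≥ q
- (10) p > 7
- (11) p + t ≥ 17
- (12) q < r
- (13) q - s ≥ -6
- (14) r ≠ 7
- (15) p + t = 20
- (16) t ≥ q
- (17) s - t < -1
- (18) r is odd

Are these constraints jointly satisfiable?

Satisfiable

The assignment p = 10, q = 3, r = 11, s = 8, t = 10 works:
  constraint 5 holds since p - t = 0.
  constraint 6 holds since r + q = 14.
  constraint 8 holds since t + r = 21.
The rest check out directly.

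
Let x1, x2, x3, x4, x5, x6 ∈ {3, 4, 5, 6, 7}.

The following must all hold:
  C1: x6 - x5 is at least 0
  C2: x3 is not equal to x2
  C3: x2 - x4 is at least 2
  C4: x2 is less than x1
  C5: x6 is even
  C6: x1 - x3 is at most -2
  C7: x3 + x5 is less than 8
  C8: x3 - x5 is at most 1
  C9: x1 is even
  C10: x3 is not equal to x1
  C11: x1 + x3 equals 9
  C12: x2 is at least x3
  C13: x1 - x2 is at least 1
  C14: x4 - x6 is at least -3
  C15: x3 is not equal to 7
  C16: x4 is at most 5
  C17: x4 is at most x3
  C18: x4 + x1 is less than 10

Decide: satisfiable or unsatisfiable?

Unsatisfiable

Constraints 1, 3, 6, 8, 13, and 14 give x4 − x6 ≥ -3, x6 − x5 ≥ 0, x5 − x3 ≥ -1, x3 − x1 ≥ 2, x1 − x2 ≥ 1, x2 − x4 ≥ 2.
Adding all 6 inequalities: the left sides telescope to 0, and the right sides sum to (-3) + 0 + (-1) + 2 + 1 + 2 = 1. So 0 ≥ 1, which is false.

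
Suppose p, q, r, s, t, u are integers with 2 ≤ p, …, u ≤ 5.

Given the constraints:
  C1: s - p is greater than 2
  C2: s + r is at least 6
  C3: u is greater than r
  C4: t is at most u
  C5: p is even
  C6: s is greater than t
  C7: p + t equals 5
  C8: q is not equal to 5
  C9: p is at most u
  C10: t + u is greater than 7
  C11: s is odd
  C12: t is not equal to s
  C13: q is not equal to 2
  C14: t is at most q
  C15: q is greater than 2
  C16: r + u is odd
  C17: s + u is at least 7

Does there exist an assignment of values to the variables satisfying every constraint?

Satisfiable

Take p = 2, q = 3, r = 4, s = 5, t = 3, u = 5. Then constraint 1: s - p = 3; constraint 2: s + r = 9; constraint 7: p + t = 5, and every other listed constraint is also met.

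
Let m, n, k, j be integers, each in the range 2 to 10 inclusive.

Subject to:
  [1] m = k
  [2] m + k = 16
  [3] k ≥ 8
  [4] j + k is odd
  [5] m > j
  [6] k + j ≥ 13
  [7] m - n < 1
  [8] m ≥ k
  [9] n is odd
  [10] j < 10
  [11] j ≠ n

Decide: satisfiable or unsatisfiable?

Satisfiable

One satisfying assignment is m = 8, n = 9, k = 8, j = 7.
For the less obvious constraints — constraint 2: m + k = 16; constraint 6: k + j = 15; constraint 7: m - n = -1 — and the others hold by inspection.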